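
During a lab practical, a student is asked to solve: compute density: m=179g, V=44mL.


ρ = mass/volume
= 179/44
= 4.068 g/mL

4.068 g/mL


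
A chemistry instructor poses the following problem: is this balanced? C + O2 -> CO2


Equation: C + O2 -> CO2
Check atoms: C: 1=1, O: 2=2
Balanced

Yes, balanced


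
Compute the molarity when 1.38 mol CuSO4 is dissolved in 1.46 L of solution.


M = n/V = 1.38/1.46 = 0.945 mol/L

0.945 M


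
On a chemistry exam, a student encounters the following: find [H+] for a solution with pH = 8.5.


[H+] = 10^(-pH) = 10^(-8.5)
= 3.16×10^-9 M

3.16×10^-9 M


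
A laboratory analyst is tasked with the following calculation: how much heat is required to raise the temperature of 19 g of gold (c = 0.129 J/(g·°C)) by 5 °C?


q = mcΔT = 19 × 0.129 × 5
= 12.26 J

12.26 J


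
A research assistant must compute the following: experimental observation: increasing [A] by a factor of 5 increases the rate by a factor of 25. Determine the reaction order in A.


rate ∝ [A]^n
5^n = 25 → n = 2
Order in A: 2

2


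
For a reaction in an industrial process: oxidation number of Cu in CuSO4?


Sulfate is -2, so Cu = +2
Oxidation number: +2

+2


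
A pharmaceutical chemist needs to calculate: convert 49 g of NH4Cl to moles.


M(NH4Cl) = 53.49 g/mol
n = mass/M = 49/53.49 = 0.9161 mol

0.9161 mol


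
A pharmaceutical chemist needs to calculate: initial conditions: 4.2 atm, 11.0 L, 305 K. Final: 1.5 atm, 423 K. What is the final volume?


P1V1/T1 = P2V2/T2
V2 = P1V1T2/(T1P2)
= 4.2×11.0×423/(305×1.5)
= 42.716 L

42.716 L


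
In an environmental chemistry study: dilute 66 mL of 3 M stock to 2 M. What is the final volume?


C1V1 = C2V2
3 × 66 = 2 × V2
V2 = 198/2 = 99.0 mL

99.0 mL


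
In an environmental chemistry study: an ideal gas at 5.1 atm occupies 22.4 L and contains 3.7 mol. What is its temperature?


PV = nRT  (R = 0.08206 L·atm/(mol·K))
T = PV/(nR) = 5.1×22.4/(3.7×0.08206)
= 114.24/0.303622
= 376.26 K

376.26 K


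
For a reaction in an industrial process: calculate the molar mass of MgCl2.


M(MgCl2) = 1×24.31 + 2×35.45
= 24.31 + 70.9
= 95.21 g/mol

95.21 g/mol


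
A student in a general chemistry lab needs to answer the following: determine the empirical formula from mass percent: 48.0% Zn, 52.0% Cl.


Assume 100 g sample. Moles of each element:
  Zn: 48.0/65.38 = 0.734 mol
  Cl: 52.0/35.45 = 1.467 mol
Divide by smallest (0.734):
  Zn: 0.734/0.734 = 1.0
  Cl: 1.467/0.734 = 2.0
Empirical formula: ZnCl2

ZnCl2


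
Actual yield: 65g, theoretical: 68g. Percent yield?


% yield = actual/theoretical × 100
= 65/68 × 100
= 95.59%

95.59%


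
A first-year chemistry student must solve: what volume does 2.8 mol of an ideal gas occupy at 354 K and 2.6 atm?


PV = nRT  (R = 0.08206 L·atm/(mol·K))
V = nRT/P = 2.8×0.08206×354/2.6
= 31.284 L

31.284 L


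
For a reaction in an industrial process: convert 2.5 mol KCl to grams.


M(KCl) = 74.55 g/mol
mass = n × M = 2.5 × 74.55 = 186.38 g

186.38 g


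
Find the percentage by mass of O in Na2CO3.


M(Na2CO3) = 2×22.99 + 1×12.01 + 3×16.0 = 105.99 g/mol
Mass of O = 3 × 16.0 = 48.00 g/mol
% O = 48.00/105.99 × 100 = 45.29%

45.29%


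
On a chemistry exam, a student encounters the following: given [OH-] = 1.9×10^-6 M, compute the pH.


pOH = -log10([OH-]) = -log10(1.9×10^-6)
= 6 - log10(1.9) = 5.72
pH = 14 - pOH = 14 - 5.72 = 8.28

8.28


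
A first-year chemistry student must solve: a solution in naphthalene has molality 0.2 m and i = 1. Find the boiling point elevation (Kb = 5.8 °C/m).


ΔTb = Kb × m × i
= 5.8 × 0.2 × 1
= 1.16 °C

1.16 °C


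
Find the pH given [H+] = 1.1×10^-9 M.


pH = -log10([H+]) = -log10(1.1×10^-9)
= 9 - log10(1.1)
= 9 - 0.04
= 8.96

8.96


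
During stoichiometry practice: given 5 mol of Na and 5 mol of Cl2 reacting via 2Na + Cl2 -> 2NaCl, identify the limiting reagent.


Mole ratio available / coefficient:
  Na: 5/2 = 2.500
  Cl2: 5/1 = 5.000
Smaller ratio is limiting.

Na


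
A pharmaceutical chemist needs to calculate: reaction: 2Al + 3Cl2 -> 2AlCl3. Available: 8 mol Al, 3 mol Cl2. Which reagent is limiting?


Mole ratio available / coefficient:
  Al: 8/2 = 4.000
  Cl2: 3/3 = 1.000
Smaller ratio is limiting.

Cl2


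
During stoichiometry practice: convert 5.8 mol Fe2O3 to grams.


M(Fe2O3) = 159.7 g/mol
mass = n × M = 5.8 × 159.7 = 926.26 g

926.26 g


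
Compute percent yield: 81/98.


% yield = actual/theoretical × 100
= 81/98 × 100
= 82.65%

82.65%


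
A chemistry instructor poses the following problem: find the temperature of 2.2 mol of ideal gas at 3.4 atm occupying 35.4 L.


PV = nRT  (R = 0.08206 L·atm/(mol·K))
T = PV/(nR) = 3.4×35.4/(2.2×0.08206)
= 120.36/0.180532
= 666.70 K

666.70 K


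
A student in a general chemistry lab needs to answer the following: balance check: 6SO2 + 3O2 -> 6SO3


Equation: 6SO2 + 3O2 -> 6SO3
Check atoms: O: 18=18, S: 6=6
Balanced

Yes, balanced


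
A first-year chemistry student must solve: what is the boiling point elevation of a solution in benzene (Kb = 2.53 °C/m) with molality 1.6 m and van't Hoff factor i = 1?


ΔTb = Kb × m × i
= 2.53 × 1.6 × 1
= 4.048 °C

4.048 °C


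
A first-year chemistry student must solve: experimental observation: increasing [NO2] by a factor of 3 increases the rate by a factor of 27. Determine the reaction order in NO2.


rate ∝ [NO2]^n
3^n = 27 → n = 3
Order in NO2: 3

3


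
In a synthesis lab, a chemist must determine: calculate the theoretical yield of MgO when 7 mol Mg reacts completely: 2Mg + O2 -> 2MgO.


Mole ratio MgO:Mg = 2:2
n(MgO) = 7 × 2/2 = 7.000 mol
mass = 7.000 × 40.31 = 282.17 g

282.17 g


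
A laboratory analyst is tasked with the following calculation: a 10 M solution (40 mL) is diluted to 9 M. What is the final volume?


C1V1 = C2V2
10 × 40 = 9 × V2
V2 = 400/9 = 44.44 mL

44.44 mL


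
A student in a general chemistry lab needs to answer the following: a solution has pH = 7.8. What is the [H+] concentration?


[H+] = 10^(-pH) = 10^(-7.8)
= 1.58×10^-8 M

1.58×10^-8 M


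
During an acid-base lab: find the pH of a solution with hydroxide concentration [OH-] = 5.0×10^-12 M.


pOH = -log10([OH-]) = -log10(5.0×10^-12)
= 12 - log10(5.0) = 11.3
pH = 14 - pOH = 14 - 11.3 = 2.7

2.7


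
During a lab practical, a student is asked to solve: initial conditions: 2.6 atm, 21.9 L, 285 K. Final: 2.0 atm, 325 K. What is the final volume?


P1V1/T1 = P2V2/T2
V2 = P1V1T2/(T1P2)
= 2.6×21.9×325/(285×2.0)
= 32.466 L

32.466 L


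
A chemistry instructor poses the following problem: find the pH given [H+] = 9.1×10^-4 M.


pH = -log10([H+]) = -log10(9.1×10^-4)
= 4 - log10(9.1)
= 4 - 0.96
= 3.04

3.04


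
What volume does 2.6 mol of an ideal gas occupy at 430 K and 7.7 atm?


PV = nRT  (R = 0.08206 L·atm/(mol·K))
V = nRT/P = 2.6×0.08206×430/7.7
= 11.915 L

11.915 L


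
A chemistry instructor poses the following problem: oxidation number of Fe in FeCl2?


x + 2(-1) = 0, so x = +2
Oxidation number: +2

+2


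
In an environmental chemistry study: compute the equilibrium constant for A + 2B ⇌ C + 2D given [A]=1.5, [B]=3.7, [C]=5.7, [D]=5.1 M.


Kc = [C][D]^2/([A][B]^2)
= (5.7^1 × 5.1^2)/(1.5^1 × 3.7^2)
= 148.257/20.535
= 7.220

7.220


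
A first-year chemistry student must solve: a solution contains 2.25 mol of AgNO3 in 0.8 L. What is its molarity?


M = n/V = 2.25/0.8 = 2.813 mol/L

2.813 M


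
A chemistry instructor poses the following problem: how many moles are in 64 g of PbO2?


M(PbO2) = 239.2 g/mol
n = mass/M = 64/239.2 = 0.2676 mol

0.2676 mol


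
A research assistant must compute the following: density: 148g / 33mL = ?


ρ = mass/volume
= 148/33
= 4.485 g/mL

4.485 g/mL


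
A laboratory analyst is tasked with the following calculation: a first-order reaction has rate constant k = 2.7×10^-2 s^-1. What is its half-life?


t½ = ln2/k = 0.693147/(2.7×10^-2 s^-1)
= 25.67 s

25.67 s


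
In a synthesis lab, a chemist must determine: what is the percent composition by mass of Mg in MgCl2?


M(MgCl2) = 1×24.31 + 2×35.45 = 95.21 g/mol
Mass of Mg = 1 × 24.31 = 24.31 g/mol
% Mg = 24.31/95.21 × 100 = 25.53%

25.53%


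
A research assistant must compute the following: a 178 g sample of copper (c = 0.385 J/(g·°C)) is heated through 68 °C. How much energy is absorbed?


q = mcΔT = 178 × 0.385 × 68
= 4660.04 J

4660.04 J


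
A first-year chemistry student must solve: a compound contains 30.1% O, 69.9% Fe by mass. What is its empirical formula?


Assume 100 g sample. Moles of each element:
  O: 30.1/16.0 = 1.881 mol
  Fe: 69.9/55.85 = 1.252 mol
Divide by smallest (1.252):
  O: 1.881/1.252 = 1.5
  Fe: 1.252/1.252 = 1.0
Multiply all ratios by 2 to obtain whole numbers.
Empirical formula: Fe2O3

Fe2O3


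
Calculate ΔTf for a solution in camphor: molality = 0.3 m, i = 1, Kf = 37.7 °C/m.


ΔTf = Kf × m × i
= 37.7 × 0.3 × 1
= 11.31 °C

11.31 °C


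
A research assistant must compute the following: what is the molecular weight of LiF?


M(LiF) = 1×6.94 + 1×19.0
= 6.94 + 19.0
= 25.94 g/mol

25.94 g/mol


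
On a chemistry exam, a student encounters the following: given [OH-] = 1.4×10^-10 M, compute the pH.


pOH = -log10([OH-]) = -log10(1.4×10^-10)
= 10 - log10(1.4) = 9.85
pH = 14 - pOH = 14 - 9.85 = 4.15

4.15


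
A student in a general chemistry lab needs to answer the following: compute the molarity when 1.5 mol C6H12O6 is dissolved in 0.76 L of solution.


M = n/V = 1.5/0.76 = 1.974 mol/L

1.974 M


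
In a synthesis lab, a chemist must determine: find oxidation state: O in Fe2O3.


O is usually -2
Oxidation number: -2

-2


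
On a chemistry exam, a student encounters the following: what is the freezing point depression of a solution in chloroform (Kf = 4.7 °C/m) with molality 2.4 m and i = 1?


ΔTf = Kf × m × i
= 4.7 × 2.4 × 1
= 11.28 °C

11.28 °C


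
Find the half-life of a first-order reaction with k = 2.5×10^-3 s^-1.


t½ = ln2/k = 0.693147/(2.5×10^-3 s^-1)
= 277.3 s

277.3 s


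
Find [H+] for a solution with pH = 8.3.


[H+] = 10^(-pH) = 10^(-8.3)
= 5.01×10^-9 M

5.01×10^-9 M


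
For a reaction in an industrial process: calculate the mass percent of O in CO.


M(CO) = 1×12.01 + 1×16.0 = 28.01 g/mol
Mass of O = 1 × 16.0 = 16.00 g/mol
% O = 16.00/28.01 × 100 = 57.12%

57.12%


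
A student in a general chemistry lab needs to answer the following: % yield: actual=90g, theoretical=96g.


% yield = actual/theoretical × 100
= 90/96 × 100
= 93.75%

93.75%


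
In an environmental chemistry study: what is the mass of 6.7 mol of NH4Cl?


M(NH4Cl) = 53.49 g/mol
mass = n × M = 6.7 × 53.49 = 358.38 g

358.38 g


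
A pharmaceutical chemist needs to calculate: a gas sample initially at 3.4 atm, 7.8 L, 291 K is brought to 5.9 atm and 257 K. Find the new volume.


P1V1/T1 = P2V2/T2
V2 = P1V1T2/(T1P2)
= 3.4×7.8×257/(291×5.9)
= 3.97 L

3.97 L


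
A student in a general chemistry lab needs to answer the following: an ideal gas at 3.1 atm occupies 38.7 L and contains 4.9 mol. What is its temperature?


PV = nRT  (R = 0.08206 L·atm/(mol·K))
T = PV/(nR) = 3.1×38.7/(4.9×0.08206)
= 119.97/0.402094
= 298.36 K

298.36 K


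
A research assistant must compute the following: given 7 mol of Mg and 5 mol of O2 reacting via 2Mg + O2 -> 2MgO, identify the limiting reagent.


Mole ratio available / coefficient:
  Mg: 7/2 = 3.500
  O2: 5/1 = 5.000
Smaller ratio is limiting.

Mg


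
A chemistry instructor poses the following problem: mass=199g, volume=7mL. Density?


ρ = mass/volume
= 199/7
= 28.429 g/mL

28.429 g/mL


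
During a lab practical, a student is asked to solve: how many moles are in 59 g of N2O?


M(N2O) = 44.02 g/mol
n = mass/M = 59/44.02 = 1.3403 mol

1.3403 mol


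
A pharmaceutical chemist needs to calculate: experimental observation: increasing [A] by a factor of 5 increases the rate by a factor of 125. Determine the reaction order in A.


rate ∝ [A]^n
5^n = 125 → n = 3
Order in A: 3

3


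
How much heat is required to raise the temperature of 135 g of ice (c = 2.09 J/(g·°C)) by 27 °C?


q = mcΔT = 135 × 2.09 × 27
= 7618.05 J

7618.05 J


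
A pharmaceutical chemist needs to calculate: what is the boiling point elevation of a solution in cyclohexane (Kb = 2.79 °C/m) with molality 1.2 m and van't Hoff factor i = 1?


ΔTb = Kb × m × i
= 2.79 × 1.2 × 1
= 3.348 °C

3.348 °C


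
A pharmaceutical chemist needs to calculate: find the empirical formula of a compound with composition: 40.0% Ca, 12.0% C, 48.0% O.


Assume 100 g sample. Moles of each element:
  Ca: 40.0/40.08 = 0.998 mol
  C: 12.0/12.01 = 0.999 mol
  O: 48.0/16.0 = 3.0 mol
Divide by smallest (0.998):
  Ca: 0.998/0.998 = 1.0
  C: 0.999/0.998 = 1.0
  O: 3.0/0.998 = 3.01
Empirical formula: CaCO3

CaCO3


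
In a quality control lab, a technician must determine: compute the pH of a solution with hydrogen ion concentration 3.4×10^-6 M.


pH = -log10([H+]) = -log10(3.4×10^-6)
= 6 - log10(3.4)
= 6 - 0.53
= 5.47

5.47


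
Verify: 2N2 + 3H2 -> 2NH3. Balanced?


Equation: 2N2 + 3H2 -> 2NH3
Check atoms: H: 6=6, N: 4≠2
Not balanced

No, not balanced


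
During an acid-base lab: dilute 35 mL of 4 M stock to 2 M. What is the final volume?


C1V1 = C2V2
4 × 35 = 2 × V2
V2 = 140/2 = 70.0 mL

70.0 mL


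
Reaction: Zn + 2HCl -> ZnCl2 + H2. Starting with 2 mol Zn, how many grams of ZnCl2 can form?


Mole ratio ZnCl2:Zn = 1:1
n(ZnCl2) = 2 × 1/1 = 2.000 mol
mass = 2.000 × 136.28 = 272.56 g

272.56 g


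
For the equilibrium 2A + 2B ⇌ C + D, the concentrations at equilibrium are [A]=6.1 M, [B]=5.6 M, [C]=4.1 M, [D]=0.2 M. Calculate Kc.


Kc = [C][D]/([A]^2[B]^2)
= (4.1^1 × 0.2^1)/(6.1^2 × 5.6^2)
= 0.82/1166.9056
= 7.027×10^-4

7.027×10^-4


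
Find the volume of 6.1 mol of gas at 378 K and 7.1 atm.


PV = nRT  (R = 0.08206 L·atm/(mol·K))
V = nRT/P = 6.1×0.08206×378/7.1
= 26.65 L

26.65 L


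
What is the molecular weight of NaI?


M(NaI) = 1×22.99 + 1×126.9
= 22.99 + 126.9
= 149.89 g/mol

149.89 g/mol


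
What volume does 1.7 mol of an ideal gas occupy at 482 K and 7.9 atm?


PV = nRT  (R = 0.08206 L·atm/(mol·K))
V = nRT/P = 1.7×0.08206×482/7.9
= 8.511 L

8.511 L


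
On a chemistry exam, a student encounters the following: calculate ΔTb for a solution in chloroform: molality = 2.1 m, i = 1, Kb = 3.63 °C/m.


ΔTb = Kb × m × i
= 3.63 × 2.1 × 1
= 7.623 °C

7.623 °C


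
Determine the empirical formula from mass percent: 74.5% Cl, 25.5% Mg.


Assume 100 g sample. Moles of each element:
  Cl: 74.5/35.45 = 2.102 mol
  Mg: 25.5/24.31 = 1.049 mol
Divide by smallest (1.049):
  Cl: 2.102/1.049 = 2.0
  Mg: 1.049/1.049 = 1.0
Empirical formula: MgCl2

MgCl2


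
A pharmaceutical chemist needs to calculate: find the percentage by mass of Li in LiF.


M(LiF) = 1×6.94 + 1×19.0 = 25.94 g/mol
Mass of Li = 1 × 6.94 = 6.94 g/mol
% Li = 6.94/25.94 × 100 = 26.75%

26.75%


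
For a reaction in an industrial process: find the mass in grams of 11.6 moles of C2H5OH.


M(C2H5OH) = 46.07 g/mol
mass = n × M = 11.6 × 46.07 = 534.41 g

534.41 g


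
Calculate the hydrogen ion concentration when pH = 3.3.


[H+] = 10^(-pH) = 10^(-3.3)
= 5.01×10^-4 M

5.01×10^-4 M


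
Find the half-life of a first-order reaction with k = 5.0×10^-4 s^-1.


t½ = ln2/k = 0.693147/(5.0×10^-4 s^-1)
= 1386 s

1386 s


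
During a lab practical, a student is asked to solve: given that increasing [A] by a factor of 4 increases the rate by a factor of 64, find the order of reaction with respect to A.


rate ∝ [A]^n
4^n = 64 → n = 3
Order in A: 3

3


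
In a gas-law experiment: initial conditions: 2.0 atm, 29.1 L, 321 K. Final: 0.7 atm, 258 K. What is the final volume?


P1V1/T1 = P2V2/T2
V2 = P1V1T2/(T1P2)
= 2.0×29.1×258/(321×0.7)
= 66.825 L

66.825 L


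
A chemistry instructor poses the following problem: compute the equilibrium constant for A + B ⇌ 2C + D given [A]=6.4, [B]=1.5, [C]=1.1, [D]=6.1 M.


Kc = [C]^2[D]/([A][B])
= (1.1^2 × 6.1^1)/(6.4^1 × 1.5^1)
= 7.381/9.6
= 0.7689

0.7689


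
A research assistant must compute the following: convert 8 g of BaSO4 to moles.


M(BaSO4) = 233.4 g/mol
n = mass/M = 8/233.4 = 0.0343 mol

0.0343 mol


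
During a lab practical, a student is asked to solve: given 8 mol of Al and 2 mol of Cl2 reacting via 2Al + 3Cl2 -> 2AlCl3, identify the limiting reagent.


Mole ratio available / coefficient:
  Al: 8/2 = 4.000
  Cl2: 2/3 = 0.667
Smaller ratio is limiting.

Cl2


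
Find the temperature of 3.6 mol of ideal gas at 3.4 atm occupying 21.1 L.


PV = nRT  (R = 0.08206 L·atm/(mol·K))
T = PV/(nR) = 3.4×21.1/(3.6×0.08206)
= 71.74/0.295416
= 242.84 K

242.84 K


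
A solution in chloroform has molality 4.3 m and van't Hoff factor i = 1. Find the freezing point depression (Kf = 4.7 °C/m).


ΔTf = Kf × m × i
= 4.7 × 4.3 × 1
= 20.21 °C

20.21 °C


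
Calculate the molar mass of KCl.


M(KCl) = 1×39.1 + 1×35.45
= 39.1 + 35.45
= 74.55 g/mol

74.55 g/mol


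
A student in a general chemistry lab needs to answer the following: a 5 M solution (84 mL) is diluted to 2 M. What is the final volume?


C1V1 = C2V2
5 × 84 = 2 × V2
V2 = 420/2 = 210.0 mL

210.0 mL


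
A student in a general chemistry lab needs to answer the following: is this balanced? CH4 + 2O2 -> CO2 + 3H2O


Equation: CH4 + 2O2 -> CO2 + 3H2O
Check atoms: C: 1=1, H: 4≠6, O: 4≠5
Not balanced

No, not balanced


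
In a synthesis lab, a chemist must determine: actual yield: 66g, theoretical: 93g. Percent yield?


% yield = actual/theoretical × 100
= 66/93 × 100
= 70.97%

70.97%


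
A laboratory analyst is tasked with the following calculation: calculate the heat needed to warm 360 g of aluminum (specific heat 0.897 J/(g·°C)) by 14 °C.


q = mcΔT = 360 × 0.897 × 14
= 4520.88 J

4520.88 J


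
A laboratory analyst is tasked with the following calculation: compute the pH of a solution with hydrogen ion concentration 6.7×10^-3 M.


pH = -log10([H+]) = -log10(6.7×10^-3)
= 3 - log10(6.7)
= 3 - 0.83
= 2.17

2.17


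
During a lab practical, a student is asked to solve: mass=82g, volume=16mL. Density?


ρ = mass/volume
= 82/16
= 5.125 g/mL

5.125 g/mL


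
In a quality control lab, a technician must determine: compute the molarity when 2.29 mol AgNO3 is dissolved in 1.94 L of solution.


M = n/V = 2.29/1.94 = 1.180 mol/L

1.180 M


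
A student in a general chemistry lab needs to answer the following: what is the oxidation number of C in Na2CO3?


2(+1) + x + 3(-2) = 0, so x = +4
Oxidation number: +4

+4


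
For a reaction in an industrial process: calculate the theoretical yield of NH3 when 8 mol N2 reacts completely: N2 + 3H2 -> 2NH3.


Mole ratio NH3:N2 = 2:1
n(NH3) = 8 × 2/1 = 16.000 mol
mass = 16.000 × 17.03 = 272.48 g

272.48 g


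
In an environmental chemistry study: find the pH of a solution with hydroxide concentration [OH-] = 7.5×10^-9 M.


pOH = -log10([OH-]) = -log10(7.5×10^-9)
= 9 - log10(7.5) = 8.12
pH = 14 - pOH = 14 - 8.12 = 5.88

5.88


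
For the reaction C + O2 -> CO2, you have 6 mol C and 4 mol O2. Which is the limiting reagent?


Mole ratio available / coefficient:
  C: 6/1 = 6.000
  O2: 4/1 = 4.000
Smaller ratio is limiting.

O2


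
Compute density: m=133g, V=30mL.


ρ = mass/volume
= 133/30
= 4.433 g/mL

4.433 g/mL


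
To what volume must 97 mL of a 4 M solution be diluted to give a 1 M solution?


C1V1 = C2V2
4 × 97 = 1 × V2
V2 = 388/1 = 388.0 mL

388.0 mL


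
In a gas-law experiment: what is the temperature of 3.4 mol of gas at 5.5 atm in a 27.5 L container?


PV = nRT  (R = 0.08206 L·atm/(mol·K))
T = PV/(nR) = 5.5×27.5/(3.4×0.08206)
= 151.25/0.279004
= 542.11 K

542.11 K


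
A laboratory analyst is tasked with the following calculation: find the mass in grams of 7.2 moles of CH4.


M(CH4) = 16.04 g/mol
mass = n × M = 7.2 × 16.04 = 115.49 g

115.49 g


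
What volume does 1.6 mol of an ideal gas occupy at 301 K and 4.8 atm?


PV = nRT  (R = 0.08206 L·atm/(mol·K))
V = nRT/P = 1.6×0.08206×301/4.8
= 8.233 L

8.233 L


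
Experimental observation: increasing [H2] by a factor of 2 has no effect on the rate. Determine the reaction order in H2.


rate ∝ [H2]^n
rate ∝ [H2]^0
Order in H2: 0

0


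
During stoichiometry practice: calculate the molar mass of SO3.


M(SO3) = 1×32.07 + 3×16.0
= 32.07 + 48.0
= 80.07 g/mol

80.07 g/mol


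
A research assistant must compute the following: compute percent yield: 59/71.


% yield = actual/theoretical × 100
= 59/71 × 100
= 83.1%

83.1%


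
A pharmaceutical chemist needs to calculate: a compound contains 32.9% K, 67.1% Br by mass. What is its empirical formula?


Assume 100 g sample. Moles of each element:
  K: 32.9/39.1 = 0.841 mol
  Br: 67.1/79.9 = 0.84 mol
Divide by smallest (0.84):
  K: 0.841/0.84 = 1.0
  Br: 0.84/0.84 = 1.0
Empirical formula: KBr

KBr


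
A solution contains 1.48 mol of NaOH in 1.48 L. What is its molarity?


M = n/V = 1.48/1.48 = 1.000 mol/L

1.000 M


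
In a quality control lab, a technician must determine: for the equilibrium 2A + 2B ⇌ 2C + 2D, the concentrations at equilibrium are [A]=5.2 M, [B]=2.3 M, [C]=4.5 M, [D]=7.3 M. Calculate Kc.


Kc = [C]^2[D]^2/([A]^2[B]^2)
= (4.5^2 × 7.3^2)/(5.2^2 × 2.3^2)
= 1079.1225/143.0416
= 7.544

7.544


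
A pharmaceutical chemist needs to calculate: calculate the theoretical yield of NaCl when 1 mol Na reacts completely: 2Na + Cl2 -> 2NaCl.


Mole ratio NaCl:Na = 2:2
n(NaCl) = 1 × 2/2 = 1.000 mol
mass = 1.000 × 58.44 = 58.44 g

58.44 g


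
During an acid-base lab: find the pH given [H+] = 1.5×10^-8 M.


pH = -log10([H+]) = -log10(1.5×10^-8)
= 8 - log10(1.5)
= 8 - 0.18
= 7.82

7.82


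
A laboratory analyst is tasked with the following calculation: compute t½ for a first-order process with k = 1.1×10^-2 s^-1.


t½ = ln2/k = 0.693147/(1.1×10^-2 s^-1)
= 63.01 s

63.01 s


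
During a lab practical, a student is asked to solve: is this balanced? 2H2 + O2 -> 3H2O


Equation: 2H2 + O2 -> 3H2O
Check atoms: H: 4≠6, O: 2≠3
Not balanced

No, not balanced


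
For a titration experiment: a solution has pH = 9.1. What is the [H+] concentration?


[H+] = 10^(-pH) = 10^(-9.1)
= 7.94×10^-10 M

7.94×10^-10 M


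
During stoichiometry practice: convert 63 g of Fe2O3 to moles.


M(Fe2O3) = 159.7 g/mol
n = mass/M = 63/159.7 = 0.3945 mol

0.3945 mol


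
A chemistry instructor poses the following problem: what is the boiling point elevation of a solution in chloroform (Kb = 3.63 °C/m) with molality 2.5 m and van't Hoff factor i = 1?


ΔTb = Kb × m × i
= 3.63 × 2.5 × 1
= 9.075 °C

9.075 °C


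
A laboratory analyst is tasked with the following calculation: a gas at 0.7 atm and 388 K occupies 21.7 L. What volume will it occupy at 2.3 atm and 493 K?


P1V1/T1 = P2V2/T2
V2 = P1V1T2/(T1P2)
= 0.7×21.7×493/(388×2.3)
= 8.392 L

8.392 L


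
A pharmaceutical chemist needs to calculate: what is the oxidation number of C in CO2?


x + 2(-2) = 0, so x = +4
Oxidation number: +4

+4


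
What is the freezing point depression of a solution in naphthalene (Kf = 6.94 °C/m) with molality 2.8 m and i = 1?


ΔTf = Kf × m × i
= 6.94 × 2.8 × 1
= 19.432 °C

19.432 °C


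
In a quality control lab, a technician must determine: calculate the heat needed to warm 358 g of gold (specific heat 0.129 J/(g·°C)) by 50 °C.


q = mcΔT = 358 × 0.129 × 50
= 2309.10 J

2309.10 J


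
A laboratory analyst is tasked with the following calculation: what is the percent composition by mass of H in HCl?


M(HCl) = 1×1.008 + 1×35.45 = 36.458 g/mol
Mass of H = 1 × 1.008 = 1.008 g/mol
% H = 1.008/36.458 × 100 = 2.76%

2.76%


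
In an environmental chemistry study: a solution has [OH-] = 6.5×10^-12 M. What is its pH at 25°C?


pOH = -log10([OH-]) = -log10(6.5×10^-12)
= 12 - log10(6.5) = 11.19
pH = 14 - pOH = 14 - 11.19 = 2.81

2.81


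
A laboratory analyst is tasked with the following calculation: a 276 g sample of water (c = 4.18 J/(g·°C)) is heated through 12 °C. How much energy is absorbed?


q = mcΔT = 276 × 4.18 × 12
= 13844.16 J

13844.16 J


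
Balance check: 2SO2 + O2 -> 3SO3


Equation: 2SO2 + O2 -> 3SO3
Check atoms: O: 6≠9, S: 2≠3
Not balanced

No, not balanced


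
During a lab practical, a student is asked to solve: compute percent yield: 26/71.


% yield = actual/theoretical × 100
= 26/71 × 100
= 36.62%

36.62%


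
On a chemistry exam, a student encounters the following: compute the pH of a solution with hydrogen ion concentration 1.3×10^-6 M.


pH = -log10([H+]) = -log10(1.3×10^-6)
= 6 - log10(1.3)
= 6 - 0.11
= 5.89

5.89


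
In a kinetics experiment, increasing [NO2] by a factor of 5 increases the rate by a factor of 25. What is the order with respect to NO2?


rate ∝ [NO2]^n
5^n = 25 → n = 2
Order in NO2: 2

2


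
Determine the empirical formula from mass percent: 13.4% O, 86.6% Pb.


Assume 100 g sample. Moles of each element:
  O: 13.4/16.0 = 0.838 mol
  Pb: 86.6/207.2 = 0.418 mol
Divide by smallest (0.418):
  O: 0.838/0.418 = 2.0
  Pb: 0.418/0.418 = 1.0
Empirical formula: PbO2

PbO2


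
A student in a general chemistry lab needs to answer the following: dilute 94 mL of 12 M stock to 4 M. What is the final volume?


C1V1 = C2V2
12 × 94 = 4 × V2
V2 = 1128/4 = 282.0 mL

282.0 mL


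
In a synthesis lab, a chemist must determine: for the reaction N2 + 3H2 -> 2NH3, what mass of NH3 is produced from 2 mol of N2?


Mole ratio NH3:N2 = 2:1
n(NH3) = 2 × 2/1 = 4.000 mol
mass = 4.000 × 17.03 = 68.12 g

68.12 g


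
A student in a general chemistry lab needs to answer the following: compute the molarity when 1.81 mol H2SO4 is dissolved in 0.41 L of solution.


M = n/V = 1.81/0.41 = 4.415 mol/L

4.415 M


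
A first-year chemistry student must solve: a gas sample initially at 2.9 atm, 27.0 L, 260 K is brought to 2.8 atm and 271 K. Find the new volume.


P1V1/T1 = P2V2/T2
V2 = P1V1T2/(T1P2)
= 2.9×27.0×271/(260×2.8)
= 29.147 L

29.147 L


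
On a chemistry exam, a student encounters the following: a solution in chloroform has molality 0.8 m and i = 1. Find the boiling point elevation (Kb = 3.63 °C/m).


ΔTb = Kb × m × i
= 3.63 × 0.8 × 1
= 2.904 °C

2.904 °C


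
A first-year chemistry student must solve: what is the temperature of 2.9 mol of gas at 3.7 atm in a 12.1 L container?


PV = nRT  (R = 0.08206 L·atm/(mol·K))
T = PV/(nR) = 3.7×12.1/(2.9×0.08206)
= 44.77/0.237974
= 188.13 K

188.13 K


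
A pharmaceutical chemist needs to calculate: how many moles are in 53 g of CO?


M(CO) = 28.01 g/mol
n = mass/M = 53/28.01 = 1.8922 mol

1.8922 mol


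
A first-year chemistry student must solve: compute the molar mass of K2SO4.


M(K2SO4) = 2×39.1 + 1×32.07 + 4×16.0
= 78.2 + 32.07 + 64.0
= 174.27 g/mol

174.27 g/mol


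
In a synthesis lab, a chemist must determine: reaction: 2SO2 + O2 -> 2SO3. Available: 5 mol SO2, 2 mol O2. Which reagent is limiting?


Mole ratio available / coefficient:
  SO2: 5/2 = 2.500
  O2: 2/1 = 2.000
Smaller ratio is limiting.

O2


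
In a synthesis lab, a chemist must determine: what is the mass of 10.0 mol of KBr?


M(KBr) = 119.0 g/mol
mass = n × M = 10.0 × 119.0 = 1190.00 g

1190.00 g


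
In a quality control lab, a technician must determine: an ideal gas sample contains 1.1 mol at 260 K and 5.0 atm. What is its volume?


PV = nRT  (R = 0.08206 L·atm/(mol·K))
V = nRT/P = 1.1×0.08206×260/5.0
= 4.694 L

4.694 L


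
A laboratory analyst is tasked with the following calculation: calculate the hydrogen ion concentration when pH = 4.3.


[H+] = 10^(-pH) = 10^(-4.3)
= 5.01×10^-5 M

5.01×10^-5 M


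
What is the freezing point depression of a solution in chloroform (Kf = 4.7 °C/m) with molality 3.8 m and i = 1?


ΔTf = Kf × m × i
= 4.7 × 3.8 × 1
= 17.86 °C

17.86 °C


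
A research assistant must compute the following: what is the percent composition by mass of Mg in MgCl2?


M(MgCl2) = 1×24.31 + 2×35.45 = 95.21 g/mol
Mass of Mg = 1 × 24.31 = 24.31 g/mol
% Mg = 24.31/95.21 × 100 = 25.53%

25.53%


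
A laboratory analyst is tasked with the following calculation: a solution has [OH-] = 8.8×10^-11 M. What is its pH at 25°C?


pOH = -log10([OH-]) = -log10(8.8×10^-11)
= 11 - log10(8.8) = 10.06
pH = 14 - pOH = 14 - 10.06 = 3.94

3.94


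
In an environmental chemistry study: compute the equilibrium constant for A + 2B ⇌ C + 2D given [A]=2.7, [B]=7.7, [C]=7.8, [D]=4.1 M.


Kc = [C][D]^2/([A][B]^2)
= (7.8^1 × 4.1^2)/(2.7^1 × 7.7^2)
= 131.118/160.083
= 0.8191

0.8191


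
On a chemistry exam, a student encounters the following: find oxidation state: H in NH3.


H is +1 with nonmetals
Oxidation number: +1

+1


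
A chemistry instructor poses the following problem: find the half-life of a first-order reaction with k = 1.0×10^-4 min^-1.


t½ = ln2/k = 0.693147/(1.0×10^-4 min^-1)
= 6931 min

6931 min


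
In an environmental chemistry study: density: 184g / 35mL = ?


ρ = mass/volume
= 184/35
= 5.257 g/mL

5.257 g/mL


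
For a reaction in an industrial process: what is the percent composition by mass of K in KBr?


M(KBr) = 1×39.1 + 1×79.9 = 119.00 g/mol
Mass of K = 1 × 39.1 = 39.10 g/mol
% K = 39.10/119.00 × 100 = 32.86%

32.86%


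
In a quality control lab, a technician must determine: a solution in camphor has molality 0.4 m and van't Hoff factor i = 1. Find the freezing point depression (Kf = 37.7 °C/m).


ΔTf = Kf × m × i
= 37.7 × 0.4 × 1
= 15.08 °C

15.08 °C


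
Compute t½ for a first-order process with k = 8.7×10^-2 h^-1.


t½ = ln2/k = 0.693147/(8.7×10^-2 h^-1)
= 7.967 h

7.967 h


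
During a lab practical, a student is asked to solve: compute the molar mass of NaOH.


M(NaOH) = 1×22.99 + 1×16.0 + 1×1.008
= 22.99 + 16.0 + 1.01
= 40.0 g/mol

40.0 g/mol


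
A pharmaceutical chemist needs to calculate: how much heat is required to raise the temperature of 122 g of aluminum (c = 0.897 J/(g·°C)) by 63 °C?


q = mcΔT = 122 × 0.897 × 63
= 6894.34 J

6894.34 J


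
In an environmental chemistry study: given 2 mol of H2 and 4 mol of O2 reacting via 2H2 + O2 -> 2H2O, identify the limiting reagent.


Mole ratio available / coefficient:
  H2: 2/2 = 1.000
  O2: 4/1 = 4.000
Smaller ratio is limiting.

H2


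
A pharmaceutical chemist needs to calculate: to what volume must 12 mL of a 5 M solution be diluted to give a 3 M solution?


C1V1 = C2V2
5 × 12 = 3 × V2
V2 = 60/3 = 20.0 mL

20.0 mL


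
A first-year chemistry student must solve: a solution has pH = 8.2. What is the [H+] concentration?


[H+] = 10^(-pH) = 10^(-8.2)
= 6.31×10^-9 M

6.31×10^-9 M


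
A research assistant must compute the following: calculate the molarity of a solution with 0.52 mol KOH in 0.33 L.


M = n/V = 0.52/0.33 = 1.576 mol/L

1.576 M


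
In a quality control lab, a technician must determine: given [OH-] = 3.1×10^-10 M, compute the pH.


pOH = -log10([OH-]) = -log10(3.1×10^-10)
= 10 - log10(3.1) = 9.51
pH = 14 - pOH = 14 - 9.51 = 4.49

4.49


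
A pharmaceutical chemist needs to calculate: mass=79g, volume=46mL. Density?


ρ = mass/volume
= 79/46
= 1.717 g/mL

1.717 g/mL


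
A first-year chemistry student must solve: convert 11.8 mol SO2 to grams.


M(SO2) = 64.07 g/mol
mass = n × M = 11.8 × 64.07 = 756.03 g

756.03 g


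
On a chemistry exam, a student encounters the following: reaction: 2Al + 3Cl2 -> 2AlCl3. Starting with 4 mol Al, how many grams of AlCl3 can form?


Mole ratio AlCl3:Al = 2:2
n(AlCl3) = 4 × 2/2 = 4.000 mol
mass = 4.000 × 133.33 = 533.32 g

533.32 g


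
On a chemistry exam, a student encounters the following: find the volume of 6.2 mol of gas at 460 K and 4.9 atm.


PV = nRT  (R = 0.08206 L·atm/(mol·K))
V = nRT/P = 6.2×0.08206×460/4.9
= 47.762 L

47.762 L


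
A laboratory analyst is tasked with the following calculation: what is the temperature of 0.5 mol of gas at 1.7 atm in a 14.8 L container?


PV = nRT  (R = 0.08206 L·atm/(mol·K))
T = PV/(nR) = 1.7×14.8/(0.5×0.08206)
= 25.16/0.041030
= 613.21 K

613.21 K


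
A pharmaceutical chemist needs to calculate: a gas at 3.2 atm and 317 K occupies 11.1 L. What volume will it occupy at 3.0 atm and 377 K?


P1V1/T1 = P2V2/T2
V2 = P1V1T2/(T1P2)
= 3.2×11.1×377/(317×3.0)
= 14.081 L

14.081 L


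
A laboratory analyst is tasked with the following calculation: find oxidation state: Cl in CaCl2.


halide: -1
Oxidation number: -1

-1


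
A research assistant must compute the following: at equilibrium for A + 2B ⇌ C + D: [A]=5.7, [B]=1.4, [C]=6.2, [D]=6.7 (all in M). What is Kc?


Kc = [C][D]/([A][B]^2)
= (6.2^1 × 6.7^1)/(5.7^1 × 1.4^2)
= 41.54/11.172
= 3.718

3.718


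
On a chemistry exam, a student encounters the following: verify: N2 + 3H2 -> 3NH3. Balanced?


Equation: N2 + 3H2 -> 3NH3
Check atoms: H: 6≠9, N: 2≠3
Not balanced

No, not balanced


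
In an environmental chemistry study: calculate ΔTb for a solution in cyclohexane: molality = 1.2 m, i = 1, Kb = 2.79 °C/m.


ΔTb = Kb × m × i
= 2.79 × 1.2 × 1
= 3.348 °C

3.348 °C


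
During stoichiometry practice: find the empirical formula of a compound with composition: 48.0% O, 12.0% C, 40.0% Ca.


Assume 100 g sample. Moles of each element:
  O: 48.0/16.0 = 3.0 mol
  C: 12.0/12.01 = 0.999 mol
  Ca: 40.0/40.08 = 0.998 mol
Divide by smallest (0.998):
  O: 3.0/0.998 = 3.01
  C: 0.999/0.998 = 1.0
  Ca: 0.998/0.998 = 1.0
Empirical formula: CaCO3

CaCO3


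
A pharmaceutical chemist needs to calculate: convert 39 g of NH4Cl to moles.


M(NH4Cl) = 53.49 g/mol
n = mass/M = 39/53.49 = 0.7291 mol

0.7291 mol


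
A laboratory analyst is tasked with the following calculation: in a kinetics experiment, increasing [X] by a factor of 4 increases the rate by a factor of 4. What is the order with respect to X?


rate ∝ [X]^n
4^n = 4 → n = 1
Order in X: 1

1


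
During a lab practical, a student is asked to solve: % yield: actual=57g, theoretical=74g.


% yield = actual/theoretical × 100
= 57/74 × 100
= 77.03%

77.03%


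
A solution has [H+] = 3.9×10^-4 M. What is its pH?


pH = -log10([H+]) = -log10(3.9×10^-4)
= 4 - log10(3.9)
= 4 - 0.59
= 3.41

3.41


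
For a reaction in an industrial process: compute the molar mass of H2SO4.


M(H2SO4) = 2×1.008 + 1×32.07 + 4×16.0
= 2.02 + 32.07 + 64.0
= 98.09 g/mol

98.09 g/mol


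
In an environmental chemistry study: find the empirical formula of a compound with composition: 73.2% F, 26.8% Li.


Assume 100 g sample. Moles of each element:
  F: 73.2/19.0 = 3.853 mol
  Li: 26.8/6.94 = 3.862 mol
Divide by smallest (3.853):
  F: 3.853/3.853 = 1.0
  Li: 3.862/3.853 = 1.0
Empirical formula: LiF

LiF


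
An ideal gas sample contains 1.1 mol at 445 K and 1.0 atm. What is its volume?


PV = nRT  (R = 0.08206 L·atm/(mol·K))
V = nRT/P = 1.1×0.08206×445/1.0
= 40.168 L

40.168 L


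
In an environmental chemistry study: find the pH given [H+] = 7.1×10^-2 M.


pH = -log10([H+]) = -log10(7.1×10^-2)
= 2 - log10(7.1)
= 2 - 0.85
= 1.15

1.15


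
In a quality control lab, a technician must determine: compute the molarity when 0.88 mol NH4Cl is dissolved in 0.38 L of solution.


M = n/V = 0.88/0.38 = 2.316 mol/L

2.316 M


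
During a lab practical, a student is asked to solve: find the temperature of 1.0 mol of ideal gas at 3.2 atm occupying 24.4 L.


PV = nRT  (R = 0.08206 L·atm/(mol·K))
T = PV/(nR) = 3.2×24.4/(1.0×0.08206)
= 78.08/0.082060
= 951.50 K

951.50 K


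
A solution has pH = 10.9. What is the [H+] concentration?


[H+] = 10^(-pH) = 10^(-10.9)
= 1.26×10^-11 M

1.26×10^-11 M


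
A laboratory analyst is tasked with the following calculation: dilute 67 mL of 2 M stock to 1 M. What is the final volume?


C1V1 = C2V2
2 × 67 = 1 × V2
V2 = 134/1 = 134.0 mL

134.0 mL


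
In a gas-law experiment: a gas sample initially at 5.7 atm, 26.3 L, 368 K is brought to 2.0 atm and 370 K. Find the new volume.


P1V1/T1 = P2V2/T2
V2 = P1V1T2/(T1P2)
= 5.7×26.3×370/(368×2.0)
= 75.362 L

75.362 L


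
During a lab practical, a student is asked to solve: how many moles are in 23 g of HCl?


M(HCl) = 36.46 g/mol
n = mass/M = 23/36.46 = 0.6308 mol

0.6308 mol


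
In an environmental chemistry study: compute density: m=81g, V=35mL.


ρ = mass/volume
= 81/35
= 2.314 g/mL

2.314 g/mL


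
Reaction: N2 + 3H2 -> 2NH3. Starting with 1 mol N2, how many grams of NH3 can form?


Mole ratio NH3:N2 = 2:1
n(NH3) = 1 × 2/1 = 2.000 mol
mass = 2.000 × 17.03 = 34.06 g

34.06 g


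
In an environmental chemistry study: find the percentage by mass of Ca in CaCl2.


M(CaCl2) = 1×40.08 + 2×35.45 = 110.98 g/mol
Mass of Ca = 1 × 40.08 = 40.08 g/mol
% Ca = 40.08/110.98 × 100 = 36.11%

36.11%


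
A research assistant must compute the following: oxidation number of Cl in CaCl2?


halide: -1
Oxidation number: -1

-1


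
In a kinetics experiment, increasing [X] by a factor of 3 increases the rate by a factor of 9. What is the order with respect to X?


rate ∝ [X]^n
3^n = 9 → n = 2
Order in X: 2

2


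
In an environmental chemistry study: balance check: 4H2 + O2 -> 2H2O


Equation: 4H2 + O2 -> 2H2O
Check atoms: H: 8≠4, O: 2=2
Not balanced

No, not balanced


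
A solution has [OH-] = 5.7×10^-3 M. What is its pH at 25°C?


pOH = -log10([OH-]) = -log10(5.7×10^-3)
= 3 - log10(5.7) = 2.24
pH = 14 - pOH = 14 - 2.24 = 11.76

11.76


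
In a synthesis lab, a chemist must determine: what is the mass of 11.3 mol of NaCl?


M(NaCl) = 58.44 g/mol
mass = n × M = 11.3 × 58.44 = 660.37 g

660.37 g


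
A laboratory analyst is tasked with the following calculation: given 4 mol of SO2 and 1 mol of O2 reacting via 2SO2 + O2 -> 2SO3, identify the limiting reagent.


Mole ratio available / coefficient:
  SO2: 4/2 = 2.000
  O2: 1/1 = 1.000
Smaller ratio is limiting.

O2


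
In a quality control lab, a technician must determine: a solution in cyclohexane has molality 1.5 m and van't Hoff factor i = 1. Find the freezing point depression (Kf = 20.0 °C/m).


ΔTf = Kf × m × i
= 20.0 × 1.5 × 1
= 30.0 °C

30.0 °C


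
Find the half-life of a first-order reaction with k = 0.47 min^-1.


t½ = ln2/k = 0.693147/(0.47 min^-1)
= 1.475 min

1.475 min


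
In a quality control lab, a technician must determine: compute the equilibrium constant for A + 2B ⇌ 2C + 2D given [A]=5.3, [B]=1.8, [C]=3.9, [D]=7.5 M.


Kc = [C]^2[D]^2/([A][B]^2)
= (3.9^2 × 7.5^2)/(5.3^1 × 1.8^2)
= 855.5625/17.172
= 49.82

49.82


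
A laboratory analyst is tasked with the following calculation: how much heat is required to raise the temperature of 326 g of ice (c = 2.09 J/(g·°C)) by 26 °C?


q = mcΔT = 326 × 2.09 × 26
= 17714.84 J

17714.84 J


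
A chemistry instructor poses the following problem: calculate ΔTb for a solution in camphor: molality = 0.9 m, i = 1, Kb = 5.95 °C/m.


ΔTb = Kb × m × i
= 5.95 × 0.9 × 1
= 5.355 °C

5.355 °C
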